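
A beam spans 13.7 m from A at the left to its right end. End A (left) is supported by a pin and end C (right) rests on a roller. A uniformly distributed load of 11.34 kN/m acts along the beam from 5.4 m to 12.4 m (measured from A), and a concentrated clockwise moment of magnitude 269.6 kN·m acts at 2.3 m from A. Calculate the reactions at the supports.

A_x = 0, A_y = 8.133 kN, C_y = 71.25 kN

Resultant of the distributed load: 11.34 × 7 = 79.38 kN at 8.9 m from A.
Moments about A: C_y·13.7 − (11.34·7)·8.9 − 269.6 = 0 → C_y = 976.082/13.7 = 71.2469 ≈ 71.25 kN.
ΣF_y = 0: A_y + 71.2469 − 11.34·7 = 0 → A_y = 8.133 kN.
ΣF_x = 0: no horizontal applied forces, so A_x = 0.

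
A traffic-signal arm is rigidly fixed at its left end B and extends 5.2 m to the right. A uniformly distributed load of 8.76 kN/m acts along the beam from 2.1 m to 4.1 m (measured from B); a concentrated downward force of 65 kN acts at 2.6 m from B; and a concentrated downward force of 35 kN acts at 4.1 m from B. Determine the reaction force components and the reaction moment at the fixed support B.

B_x = 0, B_y = 117.5 kN, M_B = 366.8 kN·m

Resultant of the distributed load: 8.76 × 2 = 17.52 kN at 3.1 m from B.
ΣF_x = 0: B_x = 0.
ΣF_y = 0: B_y − 8.76·2 − 65 − 35 = 0 → B_y = 117.5 kN.
ΣM about B: M_B − (8.76·2)·3.1 − 65·2.6 − 35·4.1 = 0 → M_B = 366.8 kN·m.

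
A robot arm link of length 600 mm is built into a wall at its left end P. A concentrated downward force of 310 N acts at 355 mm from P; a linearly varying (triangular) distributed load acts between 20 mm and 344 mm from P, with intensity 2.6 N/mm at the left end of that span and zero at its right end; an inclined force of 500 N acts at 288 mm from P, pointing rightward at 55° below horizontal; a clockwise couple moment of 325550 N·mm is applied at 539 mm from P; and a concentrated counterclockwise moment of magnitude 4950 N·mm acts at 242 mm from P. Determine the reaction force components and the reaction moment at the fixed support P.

P_x = -286.8 N, P_y = 1141 N, M_P = 602500 N·mm

Resultant of the triangular load: ½ × 2.6 × 324 = 421.2 N, acting at 128 mm from P (one-third of the span from the peak).
ΣF_x = 0: P_x + 500·cos55° = 0 → P_x = -286.8 N.
ΣF_y = 0: P_y − 310 − ½·2.6·324 − 500·sin55° = 0 → P_y = 1141 N.
ΣM about P: M_P − 310·355 − (½·2.6·324)·128 − 500·sin55°·288 − 325550 + 4950 = 0 → M_P = 602500 N·mm.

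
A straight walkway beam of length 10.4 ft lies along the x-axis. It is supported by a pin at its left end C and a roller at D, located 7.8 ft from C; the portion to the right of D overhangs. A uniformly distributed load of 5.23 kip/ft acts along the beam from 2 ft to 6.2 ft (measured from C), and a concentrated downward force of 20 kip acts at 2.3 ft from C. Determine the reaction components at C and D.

C_x = 0, C_y = 24.52 kip, D_y = 17.44 kip

Resultant of the distributed load: 5.23 × 4.2 = 21.966 kip at 4.1 ft from C.
Moments about C: D_y·7.8 − (5.23·4.2)·4.1 − 20·2.3 = 0 → D_y = 136.0606/7.8 = 17.4437 ≈ 17.44 kip.
ΣF_y = 0: C_y + 17.4437 − 5.23·4.2 − 20 = 0 → C_y = 24.52 kip.
ΣF_x = 0: no horizontal applied forces, so C_x = 0.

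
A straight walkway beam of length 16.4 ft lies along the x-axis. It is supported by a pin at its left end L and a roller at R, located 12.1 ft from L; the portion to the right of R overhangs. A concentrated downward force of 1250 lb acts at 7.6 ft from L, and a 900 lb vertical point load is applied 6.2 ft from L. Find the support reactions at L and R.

L_x = 0, L_y = 903.7 lb, R_y = 1246 lb

Taking moments about L: R_y·12.1 − 1250·7.6 − 900·6.2 = 0 → R_y = 15080/12.1 = 1246.28 ≈ 1246 lb.
ΣF_y = 0: L_y + 1246.28 − 1250 − 900 = 0 → L_y = 903.7 lb.
ΣF_x = 0: no horizontal applied forces, so L_x = 0.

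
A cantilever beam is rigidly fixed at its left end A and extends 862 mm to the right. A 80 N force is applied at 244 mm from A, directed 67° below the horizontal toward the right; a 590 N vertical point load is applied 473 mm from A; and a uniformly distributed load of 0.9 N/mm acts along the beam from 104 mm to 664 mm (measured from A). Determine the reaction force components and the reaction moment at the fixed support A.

Resultant of the distributed load: 0.9 × 560 = 504 N at 384 mm from A.
ΣF_x = 0: A_x + 80·cos67° = 0 → A_x = -31.26 N.
ΣF_y = 0: A_y − 80·sin67° − 590 − 0.9·560 = 0 → A_y = 1168 N.
ΣM about A: M_A − 80·sin67°·244 − 590·473 − (0.9·560)·384 = 0 → M_A = 490600 N·mm.

A_x = -31.26 N, A_y = 1168 N, M_A = 490600 N·mm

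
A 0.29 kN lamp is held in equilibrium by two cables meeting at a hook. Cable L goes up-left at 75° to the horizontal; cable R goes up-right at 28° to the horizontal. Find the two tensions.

T_L = 0.2628 kN, T_R = 0.07703 kN

ΣF_x = 0: −T_L·cos75° + T_R·cos28° = 0 → T_R = 0.293131·T_L.
ΣF_y = 0: T_L·sin75° + T_R·sin28° = 0.29.
Substitute: T_L·(0.965926 + 0.293131·0.469472) = 0.29 → T_L = 0.26279 ≈ 0.2628 kN.
Then T_R = 0.293131 × 0.26279 = 0.07703 kN.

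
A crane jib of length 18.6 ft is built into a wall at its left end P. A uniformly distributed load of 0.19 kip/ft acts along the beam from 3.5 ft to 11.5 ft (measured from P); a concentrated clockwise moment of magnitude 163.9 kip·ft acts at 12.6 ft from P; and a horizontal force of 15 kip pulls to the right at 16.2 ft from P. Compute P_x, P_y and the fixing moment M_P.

P_x = -15.00 kip, P_y = 1.520 kip, M_P = 175.3 kip·ft

Resultant of the distributed load: 0.19 × 8 = 1.52 kip at 7.5 ft from P.
ΣF_x = 0: P_x + 15 = 0 → P_x = -15.00 kip.
ΣF_y = 0: P_y − 0.19·8 = 0 → P_y = 1.520 kip.
ΣM about P: M_P − (0.19·8)·7.5 − 163.9 = 0 → M_P = 175.3 kip·ft.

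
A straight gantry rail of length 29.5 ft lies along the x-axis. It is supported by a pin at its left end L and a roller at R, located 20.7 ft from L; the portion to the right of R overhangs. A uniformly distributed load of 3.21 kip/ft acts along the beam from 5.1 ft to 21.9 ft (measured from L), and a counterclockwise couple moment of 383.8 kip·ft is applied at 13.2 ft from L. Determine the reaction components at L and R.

Resultant of the distributed load: 3.21 × 16.8 = 53.928 kip at 13.5 ft from L.
ΣM about L: R_y·20.7 − (3.21·16.8)·13.5 + 383.8 = 0 → R_y = 344.228/20.7 = 16.6294 ≈ 16.63 kip.
ΣF_y = 0: L_y + 16.6294 − 3.21·16.8 = 0 → L_y = 37.30 kip.
ΣF_x = 0: no horizontal applied forces, so L_x = 0.

L_x = 0, L_y = 37.30 kip, R_y = 16.63 kip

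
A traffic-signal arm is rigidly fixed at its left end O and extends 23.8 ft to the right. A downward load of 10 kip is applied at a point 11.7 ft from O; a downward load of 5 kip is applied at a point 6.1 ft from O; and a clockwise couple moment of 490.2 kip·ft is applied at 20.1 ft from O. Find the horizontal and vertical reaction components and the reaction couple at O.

ΣF_x = 0: O_x = 0.
ΣF_y = 0: O_y − 10 − 5 = 0 → O_y = 15.00 kip.
ΣM about O: M_O − 10·11.7 − 5·6.1 − 490.2 = 0 → M_O = 637.7 kip·ft.

O_x = 0, O_y = 15.00 kip, M_O = 637.7 kip·ft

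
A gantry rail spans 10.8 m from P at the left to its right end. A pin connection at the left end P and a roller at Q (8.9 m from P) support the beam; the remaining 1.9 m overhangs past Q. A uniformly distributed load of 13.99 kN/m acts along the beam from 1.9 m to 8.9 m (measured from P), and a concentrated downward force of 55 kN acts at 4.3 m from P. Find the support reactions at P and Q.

Resultant of the distributed load: 13.99 × 7 = 97.93 kN at 5.4 m from P.
ΣM about P: Q_y·8.9 − (13.99·7)·5.4 − 55·4.3 = 0 → Q_y = 765.322/8.9 = 85.9912 ≈ 85.99 kN.
ΣF_y = 0: P_y + 85.9912 − 13.99·7 − 55 = 0 → P_y = 66.94 kN.
ΣF_x = 0: no horizontal applied forces, so P_x = 0.

P_x = 0, P_y = 66.94 kN, Q_y = 85.99 kN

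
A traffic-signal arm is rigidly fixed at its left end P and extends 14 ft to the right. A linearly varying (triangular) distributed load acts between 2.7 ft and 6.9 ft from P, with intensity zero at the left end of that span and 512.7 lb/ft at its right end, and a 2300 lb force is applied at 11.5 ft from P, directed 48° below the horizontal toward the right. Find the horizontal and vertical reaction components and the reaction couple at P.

Resultant of the triangular load: ½ × 512.7 × 4.2 = 1076.67 lb, acting at 5.5 ft from P (one-third of the span from the peak).
ΣF_x = 0: P_x + 2300·cos48° = 0 → P_x = -1539 lb.
ΣF_y = 0: P_y − ½·512.7·4.2 − 2300·sin48° = 0 → P_y = 2786 lb.
ΣM about P: M_P − (½·512.7·4.2)·5.5 − 2300·sin48°·11.5 = 0 → M_P = 25580 lb·ft.

P_x = -1539 lb, P_y = 2786 lb, M_P = 25580 lb·ft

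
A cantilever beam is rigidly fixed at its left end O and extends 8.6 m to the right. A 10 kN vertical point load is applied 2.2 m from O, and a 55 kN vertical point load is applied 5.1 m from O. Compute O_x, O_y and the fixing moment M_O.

O_x = 0, O_y = 65.00 kN, M_O = 302.5 kN·m

ΣF_x = 0: O_x = 0.
ΣF_y = 0: O_y − 10 − 55 = 0 → O_y = 65.00 kN.
ΣM about O: M_O − 10·2.2 − 55·5.1 = 0 → M_O = 302.5 kN·m.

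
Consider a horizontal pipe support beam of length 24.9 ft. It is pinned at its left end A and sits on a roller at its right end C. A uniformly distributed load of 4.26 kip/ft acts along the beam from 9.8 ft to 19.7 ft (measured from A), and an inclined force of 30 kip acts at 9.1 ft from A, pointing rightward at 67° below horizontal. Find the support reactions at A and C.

Resultant of the distributed load: 4.26 × 9.9 = 42.174 kip at 14.75 ft from A.
ΣM about A: C_y·24.9 − (4.26·9.9)·14.75 − 30·sin67°·9.1 = 0 → C_y = 873.364/24.9 = 35.0749 ≈ 35.07 kip.
ΣF_y = 0: A_y + 35.0749 − 4.26·9.9 − 30·sin67° = 0 → A_y = 34.71 kip.
ΣF_x = 0: A_x + 30·cos67° = 0 → A_x = -11.72 kip.

A_x = -11.72 kip, A_y = 34.71 kip, C_y = 35.07 kip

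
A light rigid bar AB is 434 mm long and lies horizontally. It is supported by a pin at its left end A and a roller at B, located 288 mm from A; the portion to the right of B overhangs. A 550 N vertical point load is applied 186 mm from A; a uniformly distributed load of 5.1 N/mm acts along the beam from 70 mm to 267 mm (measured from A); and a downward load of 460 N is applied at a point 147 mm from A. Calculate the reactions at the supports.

Resultant of the distributed load: 5.1 × 197 = 1004.7 N at 168.5 mm from A.
Taking moments about A: B_y·288 − 550·186 − (5.1·197)·168.5 − 460·147 = 0 → B_y = 339211.95/288 = 1177.82 ≈ 1178 N.
ΣF_y = 0: A_y + 1177.82 − 550 − 5.1·197 − 460 = 0 → A_y = 836.9 N.
ΣF_x = 0: no horizontal applied forces, so A_x = 0.

A_x = 0, A_y = 836.9 N, B_y = 1178 N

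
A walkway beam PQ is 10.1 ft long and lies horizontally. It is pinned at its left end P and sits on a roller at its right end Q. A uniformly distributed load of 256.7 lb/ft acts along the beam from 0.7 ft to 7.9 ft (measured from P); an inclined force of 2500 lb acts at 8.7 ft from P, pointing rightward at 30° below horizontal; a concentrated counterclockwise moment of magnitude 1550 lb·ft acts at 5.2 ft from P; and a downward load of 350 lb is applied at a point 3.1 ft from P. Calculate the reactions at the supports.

Resultant of the distributed load: 256.7 × 7.2 = 1848.24 lb at 4.3 ft from P.
Taking moments about P: Q_y·10.1 − (256.7·7.2)·4.3 − 2500·sin30°·8.7 + 1550 − 350·3.1 = 0 → Q_y = 18357.432/10.1 = 1817.57 ≈ 1818 lb.
ΣF_y = 0: P_y + 1817.57 − 256.7·7.2 − 2500·sin30° − 350 = 0 → P_y = 1631 lb.
ΣF_x = 0: P_x + 2500·cos30° = 0 → P_x = -2165 lb.

P_x = -2165 lb, P_y = 1631 lb, Q_y = 1818 lb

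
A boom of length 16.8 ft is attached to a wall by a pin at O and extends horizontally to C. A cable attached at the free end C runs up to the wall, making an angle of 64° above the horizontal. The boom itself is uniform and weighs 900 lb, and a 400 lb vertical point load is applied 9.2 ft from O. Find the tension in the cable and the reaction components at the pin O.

T = 744.4 lb, O_x = 326.3 lb, O_y = 631.0 lb

ΣM about O: T·sin64°·16.8 − 900·8.4 − 400·9.2 = 0 → T = 11240/(16.8·0.898794) = 744.384 ≈ 744.4 lb.
ΣF_x = 0: O_x − T·cos64° = 0 → O_x = 744.384 × 0.438371 = 326.3 lb.
ΣF_y = 0: O_y + T·sin64° − 900 − 400 = 0 → O_y = 1300 − 744.384 × 0.898794 = 631.0 lb.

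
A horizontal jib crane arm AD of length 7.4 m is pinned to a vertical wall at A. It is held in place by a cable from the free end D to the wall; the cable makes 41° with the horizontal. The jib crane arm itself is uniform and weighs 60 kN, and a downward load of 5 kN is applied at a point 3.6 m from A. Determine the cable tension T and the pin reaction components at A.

ΣM about A: T·sin41°·7.4 − 60·3.7 − 5·3.6 = 0 → T = 240/(7.4·0.656059) = 49.4352 ≈ 49.44 kN.
ΣF_x = 0: A_x − T·cos41° = 0 → A_x = 49.4352 × 0.75471 = 37.31 kN.
ΣF_y = 0: A_y + T·sin41° − 60 − 5 = 0 → A_y = 65 − 49.4352 × 0.656059 = 32.57 kN.

T = 49.44 kN, A_x = 37.31 kN, A_y = 32.57 kN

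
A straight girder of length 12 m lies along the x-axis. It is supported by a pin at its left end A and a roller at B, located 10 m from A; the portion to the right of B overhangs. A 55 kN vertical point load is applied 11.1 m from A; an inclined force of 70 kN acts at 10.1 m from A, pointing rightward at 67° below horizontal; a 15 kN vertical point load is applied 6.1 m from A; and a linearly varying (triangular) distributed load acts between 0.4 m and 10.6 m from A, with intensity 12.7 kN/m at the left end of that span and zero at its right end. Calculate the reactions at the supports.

Resultant of the triangular load: ½ × 12.7 × 10.2 = 64.77 kN, acting at 3.8 m from A (one-third of the span from the peak).
Moments about A: B_y·10 − 55·11.1 − 70·sin67°·10.1 − 15·6.1 − (½·12.7·10.2)·3.8 = 0 → B_y = 1598.92/10 = 159.892 ≈ 159.9 kN.
ΣF_y = 0: A_y + 159.892 − 55 − 70·sin67° − 15 − ½·12.7·10.2 = 0 → A_y = 39.31 kN.
ΣF_x = 0: A_x + 70·cos67° = 0 → A_x = -27.35 kN.

A_x = -27.35 kN, A_y = 39.31 kN, B_y = 159.9 kN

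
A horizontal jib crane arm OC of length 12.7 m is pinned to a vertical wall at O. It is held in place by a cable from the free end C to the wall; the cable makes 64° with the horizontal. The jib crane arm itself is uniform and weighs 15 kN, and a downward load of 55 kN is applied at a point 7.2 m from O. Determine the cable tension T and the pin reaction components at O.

T = 43.04 kN, O_x = 18.87 kN, O_y = 31.32 kN

ΣM about O: T·sin64°·12.7 − 15·6.35 − 55·7.2 = 0 → T = 491.25/(12.7·0.898794) = 43.0367 ≈ 43.04 kN.
ΣF_x = 0: O_x − T·cos64° = 0 → O_x = 43.0367 × 0.438371 = 18.87 kN.
ΣF_y = 0: O_y + T·sin64° − 15 − 55 = 0 → O_y = 70 − 43.0367 × 0.898794 = 31.32 kN.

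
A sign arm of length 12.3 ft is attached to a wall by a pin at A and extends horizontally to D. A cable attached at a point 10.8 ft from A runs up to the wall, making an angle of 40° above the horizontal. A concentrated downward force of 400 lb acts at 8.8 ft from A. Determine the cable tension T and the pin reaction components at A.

T = 507.1 lb, A_x = 388.4 lb, A_y = 74.07 lb

ΣM about A: T·sin40°·10.8 − 400·8.8 = 0 → T = 3520/(10.8·0.642788) = 507.05 ≈ 507.1 lb.
ΣF_x = 0: A_x − T·cos40° = 0 → A_x = 507.05 × 0.766044 = 388.4 lb.
ΣF_y = 0: A_y + T·sin40° − 400 = 0 → A_y = 400 − 507.05 × 0.642788 = 74.07 lb.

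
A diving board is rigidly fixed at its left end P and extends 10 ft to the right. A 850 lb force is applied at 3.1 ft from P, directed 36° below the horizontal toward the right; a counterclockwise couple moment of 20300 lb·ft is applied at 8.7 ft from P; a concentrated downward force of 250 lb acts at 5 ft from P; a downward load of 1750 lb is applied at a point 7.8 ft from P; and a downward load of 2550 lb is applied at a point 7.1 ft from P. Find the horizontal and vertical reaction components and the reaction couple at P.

ΣF_x = 0: P_x + 850·cos36° = 0 → P_x = -687.7 lb.
ΣF_y = 0: P_y − 850·sin36° − 250 − 1750 − 2550 = 0 → P_y = 5050 lb.
ΣM about P: M_P − 850·sin36°·3.1 + 20300 − 250·5 − 1750·7.8 − 2550·7.1 = 0 → M_P = 14250 lb·ft.

P_x = -687.7 lb, P_y = 5050 lb, M_P = 14250 lb·ft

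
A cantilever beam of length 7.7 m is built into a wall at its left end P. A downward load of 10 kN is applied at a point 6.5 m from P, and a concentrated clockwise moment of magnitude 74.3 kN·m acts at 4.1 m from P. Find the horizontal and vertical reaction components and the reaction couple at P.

ΣF_x = 0: P_x = 0.
ΣF_y = 0: P_y − 10 = 0 → P_y = 10.00 kN.
ΣM about P: M_P − 10·6.5 − 74.3 = 0 → M_P = 139.3 kN·m.

P_x = 0, P_y = 10.00 kN, M_P = 139.3 kN·m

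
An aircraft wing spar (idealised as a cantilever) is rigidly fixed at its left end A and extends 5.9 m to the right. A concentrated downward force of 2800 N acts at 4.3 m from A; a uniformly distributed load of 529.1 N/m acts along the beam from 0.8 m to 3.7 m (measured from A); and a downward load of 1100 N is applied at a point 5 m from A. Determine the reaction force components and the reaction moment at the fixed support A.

A_x = 0, A_y = 5434 N, M_A = 20990 N·m

Resultant of the distributed load: 529.1 × 2.9 = 1534.39 N at 2.25 m from A.
ΣF_x = 0: A_x = 0.
ΣF_y = 0: A_y − 2800 − 529.1·2.9 − 1100 = 0 → A_y = 5434 N.
ΣM about A: M_A − 2800·4.3 − (529.1·2.9)·2.25 − 1100·5 = 0 → M_A = 20990 N·m.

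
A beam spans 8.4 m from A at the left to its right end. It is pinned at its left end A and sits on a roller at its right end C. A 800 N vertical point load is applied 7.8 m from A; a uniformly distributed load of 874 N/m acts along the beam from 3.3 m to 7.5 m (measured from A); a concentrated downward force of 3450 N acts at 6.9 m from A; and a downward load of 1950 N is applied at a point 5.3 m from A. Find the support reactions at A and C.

A_x = 0, A_y = 2704 N, C_y = 7167 N

Resultant of the distributed load: 874 × 4.2 = 3670.8 N at 5.4 m from A.
Taking moments about A: C_y·8.4 − 800·7.8 − (874·4.2)·5.4 − 3450·6.9 − 1950·5.3 = 0 → C_y = 60202.32/8.4 = 7166.94 ≈ 7167 N.
ΣF_y = 0: A_y + 7166.94 − 800 − 874·4.2 − 3450 − 1950 = 0 → A_y = 2704 N.
ΣF_x = 0: no horizontal applied forces, so A_x = 0.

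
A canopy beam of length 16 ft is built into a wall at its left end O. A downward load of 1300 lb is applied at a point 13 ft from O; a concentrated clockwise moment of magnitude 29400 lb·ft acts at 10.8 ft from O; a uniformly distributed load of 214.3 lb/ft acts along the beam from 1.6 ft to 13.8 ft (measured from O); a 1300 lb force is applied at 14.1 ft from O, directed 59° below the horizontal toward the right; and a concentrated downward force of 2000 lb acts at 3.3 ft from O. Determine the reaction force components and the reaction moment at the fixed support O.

Resultant of the distributed load: 214.3 × 12.2 = 2614.46 lb at 7.7 ft from O.
ΣF_x = 0: O_x + 1300·cos59° = 0 → O_x = -669.5 lb.
ΣF_y = 0: O_y − 1300 − 214.3·12.2 − 1300·sin59° − 2000 = 0 → O_y = 7029 lb.
ΣM about O: M_O − 1300·13 − 29400 − (214.3·12.2)·7.7 − 1300·sin59°·14.1 − 2000·3.3 = 0 → M_O = 88740 lb·ft.

O_x = -669.5 lb, O_y = 7029 lb, M_O = 88740 lb·ft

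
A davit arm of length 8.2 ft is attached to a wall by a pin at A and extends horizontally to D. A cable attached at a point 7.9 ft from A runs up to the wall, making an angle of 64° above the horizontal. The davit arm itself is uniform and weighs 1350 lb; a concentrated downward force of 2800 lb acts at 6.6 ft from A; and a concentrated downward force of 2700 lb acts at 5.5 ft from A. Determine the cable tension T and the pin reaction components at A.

T = 5474 lb, A_x = 2399 lb, A_y = 1930 lb

ΣM about A: T·sin64°·7.9 − 1350·4.1 − 2800·6.6 − 2700·5.5 = 0 → T = 38865/(7.9·0.898794) = 5473.58 ≈ 5474 lb.
ΣF_x = 0: A_x − T·cos64° = 0 → A_x = 5473.58 × 0.438371 = 2399 lb.
ΣF_y = 0: A_y + T·sin64° − 1350 − 2800 − 2700 = 0 → A_y = 6850 − 5473.58 × 0.898794 = 1930 lb.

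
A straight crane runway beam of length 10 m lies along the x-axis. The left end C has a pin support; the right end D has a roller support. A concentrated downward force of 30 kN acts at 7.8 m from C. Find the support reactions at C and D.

Moments about C: D_y·10 − 30·7.8 = 0 → D_y = 234/10 = 23.40 kN.
ΣF_y = 0: C_y + 23.4 − 30 = 0 → C_y = 6.600 kN.
ΣF_x = 0: no horizontal applied forces, so C_x = 0.

C_x = 0, C_y = 6.600 kN, D_y = 23.40 kN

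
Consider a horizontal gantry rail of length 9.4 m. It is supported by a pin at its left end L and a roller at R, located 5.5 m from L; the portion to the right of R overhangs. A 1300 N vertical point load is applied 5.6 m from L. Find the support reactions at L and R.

Moments about L: R_y·5.5 − 1300·5.6 = 0 → R_y = 7280/5.5 = 1323.64 ≈ 1324 N.
ΣF_y = 0: L_y + 1323.64 − 1300 = 0 → L_y = -23.64 N.
ΣF_x = 0: no horizontal applied forces, so L_x = 0.

L_x = 0, L_y = -23.64 N, R_y = 1324 N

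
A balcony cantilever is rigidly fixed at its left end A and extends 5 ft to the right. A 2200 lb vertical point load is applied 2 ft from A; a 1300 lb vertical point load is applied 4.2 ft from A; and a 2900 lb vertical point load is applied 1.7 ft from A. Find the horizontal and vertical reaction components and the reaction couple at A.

A_x = 0, A_y = 6400 lb, M_A = 14790 lb·ft

ΣF_x = 0: A_x = 0.
ΣF_y = 0: A_y − 2200 − 1300 − 2900 = 0 → A_y = 6400 lb.
ΣM about A: M_A − 2200·2 − 1300·4.2 − 2900·1.7 = 0 → M_A = 14790 lb·ft.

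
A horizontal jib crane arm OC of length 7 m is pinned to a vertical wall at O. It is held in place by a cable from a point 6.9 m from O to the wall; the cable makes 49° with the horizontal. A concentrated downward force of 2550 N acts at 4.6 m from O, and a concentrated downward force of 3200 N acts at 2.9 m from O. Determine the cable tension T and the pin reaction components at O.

T = 4035 N, O_x = 2647 N, O_y = 2705 N

ΣM about O: T·sin49°·6.9 − 2550·4.6 − 3200·2.9 = 0 → T = 21010/(6.9·0.75471) = 4034.57 ≈ 4035 N.
ΣF_x = 0: O_x − T·cos49° = 0 → O_x = 4034.57 × 0.656059 = 2647 N.
ΣF_y = 0: O_y + T·sin49° − 2550 − 3200 = 0 → O_y = 5750 − 4034.57 × 0.75471 = 2705 N.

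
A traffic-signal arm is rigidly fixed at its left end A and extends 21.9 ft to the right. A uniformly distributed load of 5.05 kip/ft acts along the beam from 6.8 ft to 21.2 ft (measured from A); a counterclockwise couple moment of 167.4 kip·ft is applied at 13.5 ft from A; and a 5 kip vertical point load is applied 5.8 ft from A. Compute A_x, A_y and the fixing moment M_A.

A_x = 0, A_y = 77.72 kip, M_A = 879.7 kip·ft

Resultant of the distributed load: 5.05 × 14.4 = 72.72 kip at 14 ft from A.
ΣF_x = 0: A_x = 0.
ΣF_y = 0: A_y − 5.05·14.4 − 5 = 0 → A_y = 77.72 kip.
ΣM about A: M_A − (5.05·14.4)·14 + 167.4 − 5·5.8 = 0 → M_A = 879.7 kip·ft.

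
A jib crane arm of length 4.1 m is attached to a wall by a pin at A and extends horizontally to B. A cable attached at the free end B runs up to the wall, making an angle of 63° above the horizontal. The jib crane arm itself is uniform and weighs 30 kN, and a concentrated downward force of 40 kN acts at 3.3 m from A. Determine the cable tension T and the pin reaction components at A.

T = 52.97 kN, A_x = 24.05 kN, A_y = 22.80 kN

ΣM about A: T·sin63°·4.1 − 30·2.05 − 40·3.3 = 0 → T = 193.5/(4.1·0.891007) = 52.9683 ≈ 52.97 kN.
ΣF_x = 0: A_x − T·cos63° = 0 → A_x = 52.9683 × 0.45399 = 24.05 kN.
ΣF_y = 0: A_y + T·sin63° − 30 − 40 = 0 → A_y = 70 − 52.9683 × 0.891007 = 22.80 kN.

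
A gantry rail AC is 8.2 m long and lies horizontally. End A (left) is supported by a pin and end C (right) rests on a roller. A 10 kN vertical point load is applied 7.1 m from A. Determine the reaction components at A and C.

ΣM about A: C_y·8.2 − 10·7.1 = 0 → C_y = 71/8.2 = 8.65854 ≈ 8.659 kN.
ΣF_y = 0: A_y + 8.65854 − 10 = 0 → A_y = 1.341 kN.
ΣF_x = 0: no horizontal applied forces, so A_x = 0.

A_x = 0, A_y = 1.341 kN, C_y = 8.659 kN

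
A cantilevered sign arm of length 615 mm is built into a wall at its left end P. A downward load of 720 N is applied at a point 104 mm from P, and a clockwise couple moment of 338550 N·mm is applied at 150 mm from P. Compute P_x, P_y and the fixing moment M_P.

ΣF_x = 0: P_x = 0.
ΣF_y = 0: P_y − 720 = 0 → P_y = 720.0 N.
ΣM about P: M_P − 720·104 − 338550 = 0 → M_P = 413400 N·mm.

P_x = 0, P_y = 720.0 N, M_P = 413400 N·mm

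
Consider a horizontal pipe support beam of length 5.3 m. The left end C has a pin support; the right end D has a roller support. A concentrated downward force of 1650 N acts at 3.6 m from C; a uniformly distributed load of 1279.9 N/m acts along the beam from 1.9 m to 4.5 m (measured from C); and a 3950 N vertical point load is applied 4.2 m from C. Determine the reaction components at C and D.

C_x = 0, C_y = 2668 N, D_y = 6260 N

Resultant of the distributed load: 1279.9 × 2.6 = 3327.74 N at 3.2 m from C.
Moments about C: D_y·5.3 − 1650·3.6 − (1279.9·2.6)·3.2 − 3950·4.2 = 0 → D_y = 33178.768/5.3 = 6260.14 ≈ 6260 N.
ΣF_y = 0: C_y + 6260.14 − 1650 − 1279.9·2.6 − 3950 = 0 → C_y = 2668 N.
ΣF_x = 0: no horizontal applied forces, so C_x = 0.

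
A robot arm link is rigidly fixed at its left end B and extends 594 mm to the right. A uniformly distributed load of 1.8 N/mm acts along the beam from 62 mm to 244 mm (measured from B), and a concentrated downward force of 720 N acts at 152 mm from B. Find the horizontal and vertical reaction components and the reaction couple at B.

B_x = 0, B_y = 1048 N, M_B = 159600 N·mm

Resultant of the distributed load: 1.8 × 182 = 327.6 N at 153 mm from B.
ΣF_x = 0: B_x = 0.
ΣF_y = 0: B_y − 1.8·182 − 720 = 0 → B_y = 1048 N.
ΣM about B: M_B − (1.8·182)·153 − 720·152 = 0 → M_B = 159600 N·mm.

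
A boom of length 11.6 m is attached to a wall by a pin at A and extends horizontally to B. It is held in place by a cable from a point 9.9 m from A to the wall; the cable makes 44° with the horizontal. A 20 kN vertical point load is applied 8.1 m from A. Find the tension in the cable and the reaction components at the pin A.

T = 23.56 kN, A_x = 16.95 kN, A_y = 3.636 kN

ΣM about A: T·sin44°·9.9 − 20·8.1 = 0 → T = 162/(9.9·0.694658) = 23.5564 ≈ 23.56 kN.
ΣF_x = 0: A_x − T·cos44° = 0 → A_x = 23.5564 × 0.71934 = 16.95 kN.
ΣF_y = 0: A_y + T·sin44° − 20 = 0 → A_y = 20 − 23.5564 × 0.694658 = 3.636 kN.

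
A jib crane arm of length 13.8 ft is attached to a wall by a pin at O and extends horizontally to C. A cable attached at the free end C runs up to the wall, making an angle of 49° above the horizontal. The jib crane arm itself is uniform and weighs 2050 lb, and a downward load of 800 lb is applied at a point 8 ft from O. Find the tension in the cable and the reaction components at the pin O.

ΣM about O: T·sin49°·13.8 − 2050·6.9 − 800·8 = 0 → T = 20545/(13.8·0.75471) = 1972.64 ≈ 1973 lb.
ΣF_x = 0: O_x − T·cos49° = 0 → O_x = 1972.64 × 0.656059 = 1294 lb.
ΣF_y = 0: O_y + T·sin49° − 2050 − 800 = 0 → O_y = 2850 − 1972.64 × 0.75471 = 1361 lb.

T = 1973 lb, O_x = 1294 lb, O_y = 1361 lb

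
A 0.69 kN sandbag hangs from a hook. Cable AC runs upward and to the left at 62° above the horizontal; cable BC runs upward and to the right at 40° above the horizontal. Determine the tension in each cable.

ΣF_x = 0: −T_AC·cos62° + T_BC·cos40° = 0 → T_BC = 0.612852·T_AC.
ΣF_y = 0: T_AC·sin62° + T_BC·sin40° = 0.69.
Substitute: T_AC·(0.882948 + 0.612852·0.642788) = 0.69 → T_AC = 0.540379 ≈ 0.5404 kN.
Then T_BC = 0.612852 × 0.540379 = 0.3312 kN.

T_AC = 0.5404 kN, T_BC = 0.3312 kN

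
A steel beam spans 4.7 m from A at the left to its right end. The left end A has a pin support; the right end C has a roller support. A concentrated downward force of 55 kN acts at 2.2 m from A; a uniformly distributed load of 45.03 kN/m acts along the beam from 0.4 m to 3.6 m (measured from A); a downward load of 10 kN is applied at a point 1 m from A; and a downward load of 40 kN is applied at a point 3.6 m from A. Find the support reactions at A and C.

Resultant of the distributed load: 45.03 × 3.2 = 144.096 kN at 2 m from A.
Taking moments about A: C_y·4.7 − 55·2.2 − (45.03·3.2)·2 − 10·1 − 40·3.6 = 0 → C_y = 563.192/4.7 = 119.828 ≈ 119.8 kN.
ΣF_y = 0: A_y + 119.828 − 55 − 45.03·3.2 − 10 − 40 = 0 → A_y = 129.3 kN.
ΣF_x = 0: no horizontal applied forces, so A_x = 0.

A_x = 0, A_y = 129.3 kN, C_y = 119.8 kN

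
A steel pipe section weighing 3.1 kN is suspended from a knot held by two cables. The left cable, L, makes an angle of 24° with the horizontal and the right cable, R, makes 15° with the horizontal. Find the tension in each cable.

T_L = 4.758 kN, T_R = 4.500 kN

ΣF_x = 0: −T_L·cos24° + T_R·cos15° = 0 → T_R = 0.945772·T_L.
ΣF_y = 0: T_L·sin24° + T_R·sin15° = 3.1.
Substitute: T_L·(0.406737 + 0.945772·0.258819) = 3.1 → T_L = 4.7581 ≈ 4.758 kN.
Then T_R = 0.945772 × 4.7581 = 4.500 kN.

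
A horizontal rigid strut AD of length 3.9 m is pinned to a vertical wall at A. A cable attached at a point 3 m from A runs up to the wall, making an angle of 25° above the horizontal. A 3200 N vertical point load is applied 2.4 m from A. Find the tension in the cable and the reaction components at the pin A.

ΣM about A: T·sin25°·3 − 3200·2.4 = 0 → T = 7680/(3·0.422618) = 6057.48 ≈ 6057 N.
ΣF_x = 0: A_x − T·cos25° = 0 → A_x = 6057.48 × 0.906308 = 5490 N.
ΣF_y = 0: A_y + T·sin25° − 3200 = 0 → A_y = 3200 − 6057.48 × 0.422618 = 640.0 N.

T = 6057 N, A_x = 5490 N, A_y = 640.0 N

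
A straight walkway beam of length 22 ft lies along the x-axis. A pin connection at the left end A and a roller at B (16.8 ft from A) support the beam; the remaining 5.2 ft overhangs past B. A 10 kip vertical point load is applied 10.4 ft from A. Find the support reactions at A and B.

Moments about A: B_y·16.8 − 10·10.4 = 0 → B_y = 104/16.8 = 6.19048 ≈ 6.190 kip.
ΣF_y = 0: A_y + 6.19048 − 10 = 0 → A_y = 3.810 kip.
ΣF_x = 0: no horizontal applied forces, so A_x = 0.

A_x = 0, A_y = 3.810 kip, B_y = 6.190 kip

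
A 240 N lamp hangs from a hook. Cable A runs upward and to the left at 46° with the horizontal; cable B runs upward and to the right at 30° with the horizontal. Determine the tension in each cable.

T_A = 214.2 N, T_B = 171.8 N

ΣF_x = 0: −T_A·cos46° + T_B·cos30° = 0 → T_B = 0.802122·T_A.
ΣF_y = 0: T_A·sin46° + T_B·sin30° = 240.
Substitute: T_A·(0.71934 + 0.802122·0.5) = 240 → T_A = 214.209 ≈ 214.2 N.
Then T_B = 0.802122 × 214.209 = 171.8 N.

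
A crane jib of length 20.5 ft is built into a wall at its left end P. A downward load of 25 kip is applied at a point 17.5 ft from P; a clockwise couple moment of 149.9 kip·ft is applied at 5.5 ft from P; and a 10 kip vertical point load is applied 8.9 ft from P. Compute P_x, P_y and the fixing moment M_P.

P_x = 0, P_y = 35.00 kip, M_P = 676.4 kip·ft

ΣF_x = 0: P_x = 0.
ΣF_y = 0: P_y − 25 − 10 = 0 → P_y = 35.00 kip.
ΣM about P: M_P − 25·17.5 − 149.9 − 10·8.9 = 0 → M_P = 676.4 kip·ft.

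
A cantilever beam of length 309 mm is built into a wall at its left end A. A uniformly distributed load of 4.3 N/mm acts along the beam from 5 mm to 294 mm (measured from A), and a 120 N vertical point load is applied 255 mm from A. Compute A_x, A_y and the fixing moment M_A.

Resultant of the distributed load: 4.3 × 289 = 1242.7 N at 149.5 mm from A.
ΣF_x = 0: A_x = 0.
ΣF_y = 0: A_y − 4.3·289 − 120 = 0 → A_y = 1363 N.
ΣM about A: M_A − (4.3·289)·149.5 − 120·255 = 0 → M_A = 216400 N·mm.

A_x = 0, A_y = 1363 N, M_A = 216400 N·mm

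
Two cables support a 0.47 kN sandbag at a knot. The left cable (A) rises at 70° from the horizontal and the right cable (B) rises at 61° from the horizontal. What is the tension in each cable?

ΣF_x = 0: −T_A·cos70° + T_B·cos61° = 0 → T_B = 0.705473·T_A.
ΣF_y = 0: T_A·sin70° + T_B·sin61° = 0.47.
Substitute: T_A·(0.939693 + 0.705473·0.87462) = 0.47 → T_A = 0.301918 ≈ 0.3019 kN.
Then T_B = 0.705473 × 0.301918 = 0.2130 kN.

T_A = 0.3019 kN, T_B = 0.2130 kN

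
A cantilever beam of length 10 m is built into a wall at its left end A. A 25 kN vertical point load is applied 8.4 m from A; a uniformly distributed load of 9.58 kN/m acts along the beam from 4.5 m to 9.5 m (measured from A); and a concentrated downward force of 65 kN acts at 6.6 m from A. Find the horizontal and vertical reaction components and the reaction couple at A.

Resultant of the distributed load: 9.58 × 5 = 47.9 kN at 7 m from A.
ΣF_x = 0: A_x = 0.
ΣF_y = 0: A_y − 25 − 9.58·5 − 65 = 0 → A_y = 137.9 kN.
ΣM about A: M_A − 25·8.4 − (9.58·5)·7 − 65·6.6 = 0 → M_A = 974.3 kN·m.

A_x = 0, A_y = 137.9 kN, M_A = 974.3 kN·m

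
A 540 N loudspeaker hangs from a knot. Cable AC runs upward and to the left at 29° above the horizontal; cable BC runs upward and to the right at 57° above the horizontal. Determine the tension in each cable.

ΣF_x = 0: −T_AC·cos29° + T_BC·cos57° = 0 → T_BC = 1.60587·T_AC.
ΣF_y = 0: T_AC·sin29° + T_BC·sin57° = 540.
Substitute: T_AC·(0.48481 + 1.60587·0.838671) = 540 → T_AC = 294.823 ≈ 294.8 N.
Then T_BC = 1.60587 × 294.823 = 473.4 N.

T_AC = 294.8 N, T_BC = 473.4 N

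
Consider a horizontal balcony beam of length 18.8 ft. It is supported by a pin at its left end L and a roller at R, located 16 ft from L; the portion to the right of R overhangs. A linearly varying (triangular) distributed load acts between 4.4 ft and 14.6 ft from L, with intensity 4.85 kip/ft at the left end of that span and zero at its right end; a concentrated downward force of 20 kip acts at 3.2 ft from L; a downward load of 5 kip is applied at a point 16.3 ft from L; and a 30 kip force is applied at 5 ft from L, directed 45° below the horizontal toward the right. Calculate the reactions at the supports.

Resultant of the triangular load: ½ × 4.85 × 10.2 = 24.735 kip, acting at 7.8 ft from L (one-third of the span from the peak).
Moments about L: R_y·16 − (½·4.85·10.2)·7.8 − 20·3.2 − 5·16.3 − 30·sin45°·5 = 0 → R_y = 444.499/16 = 27.7812 ≈ 27.78 kip.
ΣF_y = 0: L_y + 27.7812 − ½·4.85·10.2 − 20 − 5 − 30·sin45° = 0 → L_y = 43.17 kip.
ΣF_x = 0: L_x + 30·cos45° = 0 → L_x = -21.21 kip.

L_x = -21.21 kip, L_y = 43.17 kip, R_y = 27.78 kip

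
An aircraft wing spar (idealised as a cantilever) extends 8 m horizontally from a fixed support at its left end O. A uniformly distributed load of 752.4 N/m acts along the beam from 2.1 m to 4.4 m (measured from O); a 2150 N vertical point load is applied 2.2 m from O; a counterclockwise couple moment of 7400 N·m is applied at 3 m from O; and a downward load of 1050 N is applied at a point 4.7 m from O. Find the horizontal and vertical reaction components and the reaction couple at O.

O_x = 0, O_y = 4931 N, M_O = 7889 N·m

Resultant of the distributed load: 752.4 × 2.3 = 1730.52 N at 3.25 m from O.
ΣF_x = 0: O_x = 0.
ΣF_y = 0: O_y − 752.4·2.3 − 2150 − 1050 = 0 → O_y = 4931 N.
ΣM about O: M_O − (752.4·2.3)·3.25 − 2150·2.2 + 7400 − 1050·4.7 = 0 → M_O = 7889 N·m.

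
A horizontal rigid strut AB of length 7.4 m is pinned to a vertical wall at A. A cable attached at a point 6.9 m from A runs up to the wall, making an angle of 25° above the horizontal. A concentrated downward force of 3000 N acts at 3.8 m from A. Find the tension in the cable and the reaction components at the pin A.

ΣM about A: T·sin25°·6.9 − 3000·3.8 = 0 → T = 11400/(6.9·0.422618) = 3909.38 ≈ 3909 N.
ΣF_x = 0: A_x − T·cos25° = 0 → A_x = 3909.38 × 0.906308 = 3543 N.
ΣF_y = 0: A_y + T·sin25° − 3000 = 0 → A_y = 3000 − 3909.38 × 0.422618 = 1348 N.

T = 3909 N, A_x = 3543 N, A_y = 1348 N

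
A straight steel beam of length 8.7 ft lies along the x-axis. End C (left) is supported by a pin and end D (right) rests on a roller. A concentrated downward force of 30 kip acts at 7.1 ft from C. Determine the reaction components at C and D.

C_x = 0, C_y = 5.517 kip, D_y = 24.48 kip

Moments about C: D_y·8.7 − 30·7.1 = 0 → D_y = 213/8.7 = 24.4828 ≈ 24.48 kip.
ΣF_y = 0: C_y + 24.4828 − 30 = 0 → C_y = 5.517 kip.
ΣF_x = 0: no horizontal applied forces, so C_x = 0.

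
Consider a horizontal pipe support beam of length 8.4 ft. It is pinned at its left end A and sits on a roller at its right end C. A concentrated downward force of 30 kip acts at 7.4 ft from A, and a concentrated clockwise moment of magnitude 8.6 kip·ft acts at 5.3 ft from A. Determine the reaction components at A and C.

Moments about A: C_y·8.4 − 30·7.4 − 8.6 = 0 → C_y = 230.6/8.4 = 27.4524 ≈ 27.45 kip.
ΣF_y = 0: A_y + 27.4524 − 30 = 0 → A_y = 2.548 kip.
ΣF_x = 0: no horizontal applied forces, so A_x = 0.

A_x = 0, A_y = 2.548 kip, C_y = 27.45 kip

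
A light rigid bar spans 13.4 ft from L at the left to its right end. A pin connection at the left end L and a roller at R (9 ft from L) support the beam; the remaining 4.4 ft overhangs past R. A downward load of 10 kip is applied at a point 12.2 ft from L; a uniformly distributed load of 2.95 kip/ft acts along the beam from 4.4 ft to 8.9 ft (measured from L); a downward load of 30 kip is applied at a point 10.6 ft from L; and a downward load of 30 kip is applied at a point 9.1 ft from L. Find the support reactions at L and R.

Resultant of the distributed load: 2.95 × 4.5 = 13.275 kip at 6.65 ft from L.
Moments about L: R_y·9 − 10·12.2 − (2.95·4.5)·6.65 − 30·10.6 − 30·9.1 = 0 → R_y = 801.27875/9 = 89.031 ≈ 89.03 kip.
ΣF_y = 0: L_y + 89.031 − 10 − 2.95·4.5 − 30 − 30 = 0 → L_y = -5.756 kip.
ΣF_x = 0: no horizontal applied forces, so L_x = 0.

L_x = 0, L_y = -5.756 kip, R_y = 89.03 kip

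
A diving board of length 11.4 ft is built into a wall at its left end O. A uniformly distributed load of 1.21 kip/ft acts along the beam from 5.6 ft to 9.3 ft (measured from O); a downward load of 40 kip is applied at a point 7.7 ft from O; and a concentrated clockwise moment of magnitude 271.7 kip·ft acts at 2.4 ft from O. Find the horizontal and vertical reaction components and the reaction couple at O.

O_x = 0, O_y = 44.48 kip, M_O = 613.1 kip·ft

Resultant of the distributed load: 1.21 × 3.7 = 4.477 kip at 7.45 ft from O.
ΣF_x = 0: O_x = 0.
ΣF_y = 0: O_y − 1.21·3.7 − 40 = 0 → O_y = 44.48 kip.
ΣM about O: M_O − (1.21·3.7)·7.45 − 40·7.7 − 271.7 = 0 → M_O = 613.1 kip·ft.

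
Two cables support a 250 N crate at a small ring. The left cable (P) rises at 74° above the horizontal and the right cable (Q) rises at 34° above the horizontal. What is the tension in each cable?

ΣF_x = 0: −T_P·cos74° + T_Q·cos34° = 0 → T_Q = 0.332479·T_P.
ΣF_y = 0: T_P·sin74° + T_Q·sin34° = 250.
Substitute: T_P·(0.961262 + 0.332479·0.559193) = 250 → T_P = 217.925 ≈ 217.9 N.
Then T_Q = 0.332479 × 217.925 = 72.46 N.

T_P = 217.9 N, T_Q = 72.46 N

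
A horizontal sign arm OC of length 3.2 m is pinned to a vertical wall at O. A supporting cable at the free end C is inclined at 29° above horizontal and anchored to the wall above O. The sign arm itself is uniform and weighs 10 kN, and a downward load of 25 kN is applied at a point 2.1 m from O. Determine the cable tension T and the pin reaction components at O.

ΣM about O: T·sin29°·3.2 − 10·1.6 − 25·2.1 = 0 → T = 68.5/(3.2·0.48481) = 44.1539 ≈ 44.15 kN.
ΣF_x = 0: O_x − T·cos29° = 0 → O_x = 44.1539 × 0.87462 = 38.62 kN.
ΣF_y = 0: O_y + T·sin29° − 10 − 25 = 0 → O_y = 35 − 44.1539 × 0.48481 = 13.59 kN.

T = 44.15 kN, O_x = 38.62 kN, O_y = 13.59 kN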